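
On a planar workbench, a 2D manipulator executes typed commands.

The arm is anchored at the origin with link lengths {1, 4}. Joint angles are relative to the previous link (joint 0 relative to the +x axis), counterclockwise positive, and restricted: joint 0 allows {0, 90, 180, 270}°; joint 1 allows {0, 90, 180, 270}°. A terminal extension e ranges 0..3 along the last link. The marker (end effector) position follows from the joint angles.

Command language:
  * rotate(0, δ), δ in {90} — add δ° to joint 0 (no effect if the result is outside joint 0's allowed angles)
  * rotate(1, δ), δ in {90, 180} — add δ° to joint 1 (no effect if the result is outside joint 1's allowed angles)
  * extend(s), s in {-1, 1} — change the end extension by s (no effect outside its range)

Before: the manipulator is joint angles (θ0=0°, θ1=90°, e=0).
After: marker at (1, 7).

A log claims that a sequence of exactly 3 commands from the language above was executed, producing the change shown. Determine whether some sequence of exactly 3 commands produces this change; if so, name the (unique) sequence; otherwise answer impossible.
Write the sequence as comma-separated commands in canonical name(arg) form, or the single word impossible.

from: joint angles (θ0=0°, θ1=90°, e=0)
t=1 extend(1) ⇒ joint angles (θ0=0°, θ1=90°, e=1)
t=2 extend(1) ⇒ joint angles (θ0=0°, θ1=90°, e=2)
t=3 extend(1) ⇒ joint angles (θ0=0°, θ1=90°, e=3)
all 125 alternatives checked — unique.

extend(1), extend(1), extend(1)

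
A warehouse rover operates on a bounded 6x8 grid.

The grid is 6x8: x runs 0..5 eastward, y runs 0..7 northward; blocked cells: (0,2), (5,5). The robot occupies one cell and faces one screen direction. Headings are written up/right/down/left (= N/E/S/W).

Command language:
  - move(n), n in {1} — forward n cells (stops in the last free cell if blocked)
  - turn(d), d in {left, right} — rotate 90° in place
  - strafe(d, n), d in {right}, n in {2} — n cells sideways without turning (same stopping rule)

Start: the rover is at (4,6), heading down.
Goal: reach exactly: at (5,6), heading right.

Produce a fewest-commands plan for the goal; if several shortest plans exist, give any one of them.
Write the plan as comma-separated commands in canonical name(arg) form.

turn(left), move(1)

begin: at (4,6), heading down
1. turn(left) → at (4,6), heading right
2. move(1) → at (5,6), heading right
nothing shorter than 2 reaches the goal.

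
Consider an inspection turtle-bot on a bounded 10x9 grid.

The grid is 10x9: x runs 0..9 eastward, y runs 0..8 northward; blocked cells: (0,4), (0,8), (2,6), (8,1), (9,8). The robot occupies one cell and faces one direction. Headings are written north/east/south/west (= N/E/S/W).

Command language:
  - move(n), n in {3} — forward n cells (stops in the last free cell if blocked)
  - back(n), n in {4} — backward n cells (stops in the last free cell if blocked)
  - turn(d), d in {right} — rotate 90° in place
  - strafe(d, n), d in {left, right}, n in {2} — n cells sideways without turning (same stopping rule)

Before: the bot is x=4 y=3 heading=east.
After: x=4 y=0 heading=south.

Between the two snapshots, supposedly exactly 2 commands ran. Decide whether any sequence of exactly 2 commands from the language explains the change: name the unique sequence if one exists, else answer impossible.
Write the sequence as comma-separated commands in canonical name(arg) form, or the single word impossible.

key: running move(3) before turn(right) would end elsewhere — order is forced
begin: x=4 y=3 heading=east
[1] after turn(right): x=4 y=3 heading=south
[2] after move(3): x=4 y=0 heading=south
no other 2-command option fits: unique.

turn(right), move(3)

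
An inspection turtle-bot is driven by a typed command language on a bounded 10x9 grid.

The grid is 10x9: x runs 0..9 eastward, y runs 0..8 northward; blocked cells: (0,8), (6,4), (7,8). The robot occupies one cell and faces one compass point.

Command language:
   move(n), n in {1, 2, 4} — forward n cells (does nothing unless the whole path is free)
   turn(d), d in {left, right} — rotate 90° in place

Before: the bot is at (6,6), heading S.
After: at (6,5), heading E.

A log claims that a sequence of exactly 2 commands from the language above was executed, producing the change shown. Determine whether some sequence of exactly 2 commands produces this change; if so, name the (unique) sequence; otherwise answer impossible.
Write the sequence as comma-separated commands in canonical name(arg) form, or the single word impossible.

key: cell and facing (now E) both changed — the 2 commands mix motion and turning
begin: at (6,6), heading S
step 1 (move(1)): at (6,5), heading S
step 2 (turn(left)): at (6,5), heading E
no other 2-command option fits: unique.

move(1), turn(left)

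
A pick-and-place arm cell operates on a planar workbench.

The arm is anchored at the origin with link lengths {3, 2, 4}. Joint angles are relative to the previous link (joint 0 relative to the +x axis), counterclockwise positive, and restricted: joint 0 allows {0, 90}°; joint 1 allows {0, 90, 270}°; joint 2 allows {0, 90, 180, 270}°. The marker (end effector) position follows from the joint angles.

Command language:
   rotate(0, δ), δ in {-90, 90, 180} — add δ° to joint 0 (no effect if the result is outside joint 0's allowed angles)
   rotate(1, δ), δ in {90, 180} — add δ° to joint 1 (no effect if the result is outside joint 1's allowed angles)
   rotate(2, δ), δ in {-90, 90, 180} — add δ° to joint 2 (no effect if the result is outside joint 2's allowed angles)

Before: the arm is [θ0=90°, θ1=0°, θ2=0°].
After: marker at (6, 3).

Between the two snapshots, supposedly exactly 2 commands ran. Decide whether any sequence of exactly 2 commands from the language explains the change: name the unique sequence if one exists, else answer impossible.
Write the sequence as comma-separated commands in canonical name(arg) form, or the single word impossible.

key: running rotate(1, 180) before rotate(1, 90) would end elsewhere — order is forced
start: [θ0=90°, θ1=0°, θ2=0°]
step 1 (rotate(1, 90)): [θ0=90°, θ1=90°, θ2=0°]
step 2 (rotate(1, 180)): [θ0=90°, θ1=270°, θ2=0°]
all 64 alternatives checked — unique.

rotate(1, 90), rotate(1, 180)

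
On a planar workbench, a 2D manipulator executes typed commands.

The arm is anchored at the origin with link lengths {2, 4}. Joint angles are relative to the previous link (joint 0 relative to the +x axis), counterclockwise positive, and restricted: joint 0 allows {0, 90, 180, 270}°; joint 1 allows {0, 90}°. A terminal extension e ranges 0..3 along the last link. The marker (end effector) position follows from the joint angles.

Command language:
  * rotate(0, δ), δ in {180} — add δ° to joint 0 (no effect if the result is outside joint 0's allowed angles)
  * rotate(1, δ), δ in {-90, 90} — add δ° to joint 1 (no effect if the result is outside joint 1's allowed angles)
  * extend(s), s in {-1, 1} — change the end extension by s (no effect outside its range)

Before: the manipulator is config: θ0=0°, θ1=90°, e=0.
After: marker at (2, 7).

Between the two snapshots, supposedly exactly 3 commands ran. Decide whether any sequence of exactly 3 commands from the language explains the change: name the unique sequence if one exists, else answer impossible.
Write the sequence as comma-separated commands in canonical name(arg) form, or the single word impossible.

t0: config: θ0=0°, θ1=90°, e=0
[1] after extend(1): config: θ0=0°, θ1=90°, e=1
[2] after extend(1): config: θ0=0°, θ1=90°, e=2
[3] after extend(1): config: θ0=0°, θ1=90°, e=3
no other 3-command option fits: unique.

extend(1), extend(1), extend(1)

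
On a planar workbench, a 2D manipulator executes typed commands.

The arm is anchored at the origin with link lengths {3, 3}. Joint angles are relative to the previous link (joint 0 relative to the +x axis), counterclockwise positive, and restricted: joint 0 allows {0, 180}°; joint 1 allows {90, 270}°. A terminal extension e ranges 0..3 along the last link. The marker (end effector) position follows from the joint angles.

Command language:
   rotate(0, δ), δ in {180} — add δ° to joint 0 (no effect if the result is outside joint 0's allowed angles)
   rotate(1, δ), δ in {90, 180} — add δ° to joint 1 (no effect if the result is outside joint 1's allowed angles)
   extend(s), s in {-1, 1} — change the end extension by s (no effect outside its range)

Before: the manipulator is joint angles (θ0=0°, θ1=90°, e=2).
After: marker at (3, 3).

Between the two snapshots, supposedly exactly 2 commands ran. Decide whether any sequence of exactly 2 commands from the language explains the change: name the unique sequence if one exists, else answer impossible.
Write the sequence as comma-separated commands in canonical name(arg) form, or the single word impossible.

extend(-1), extend(-1)

from: joint angles (θ0=0°, θ1=90°, e=2)
step 1 (extend(-1)): joint angles (θ0=0°, θ1=90°, e=1)
step 2 (extend(-1)): joint angles (θ0=0°, θ1=90°, e=0)
uniquely the one of 25 2-step routes that fits.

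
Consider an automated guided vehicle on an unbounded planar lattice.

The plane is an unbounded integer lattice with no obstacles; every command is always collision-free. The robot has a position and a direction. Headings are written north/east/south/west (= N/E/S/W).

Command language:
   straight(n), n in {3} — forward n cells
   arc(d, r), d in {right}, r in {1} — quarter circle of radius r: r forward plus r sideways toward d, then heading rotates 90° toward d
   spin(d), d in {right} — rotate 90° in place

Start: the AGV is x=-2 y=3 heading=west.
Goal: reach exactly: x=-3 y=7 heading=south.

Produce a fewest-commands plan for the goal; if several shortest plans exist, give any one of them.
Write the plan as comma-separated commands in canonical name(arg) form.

arc(right, 1), straight(3), spin(right), spin(right)

initial: x=-2 y=3 heading=west
step 1 (arc(right, 1)): x=-3 y=4 heading=north
step 2 (straight(3)): x=-3 y=7 heading=north
step 3 (spin(right)): x=-3 y=7 heading=east
step 4 (spin(right)): x=-3 y=7 heading=south
no 3-step plan works, so 4 is optimal.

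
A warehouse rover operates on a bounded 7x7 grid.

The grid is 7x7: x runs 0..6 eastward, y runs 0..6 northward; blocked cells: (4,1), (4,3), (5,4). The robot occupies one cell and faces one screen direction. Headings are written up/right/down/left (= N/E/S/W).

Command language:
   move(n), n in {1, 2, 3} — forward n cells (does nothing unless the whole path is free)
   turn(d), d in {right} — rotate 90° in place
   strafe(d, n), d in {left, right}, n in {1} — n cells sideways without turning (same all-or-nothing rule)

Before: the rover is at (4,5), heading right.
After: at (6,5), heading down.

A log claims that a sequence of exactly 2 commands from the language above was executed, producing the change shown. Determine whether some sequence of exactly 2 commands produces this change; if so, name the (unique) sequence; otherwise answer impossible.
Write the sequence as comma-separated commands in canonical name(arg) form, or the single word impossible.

key: cell and facing (now S) both changed — the 2 commands mix motion and turning
start: at (4,5), heading right
1. move(2) → at (6,5), heading right
2. turn(right) → at (6,5), heading down
all 36 alternatives checked — unique.

move(2), turn(right)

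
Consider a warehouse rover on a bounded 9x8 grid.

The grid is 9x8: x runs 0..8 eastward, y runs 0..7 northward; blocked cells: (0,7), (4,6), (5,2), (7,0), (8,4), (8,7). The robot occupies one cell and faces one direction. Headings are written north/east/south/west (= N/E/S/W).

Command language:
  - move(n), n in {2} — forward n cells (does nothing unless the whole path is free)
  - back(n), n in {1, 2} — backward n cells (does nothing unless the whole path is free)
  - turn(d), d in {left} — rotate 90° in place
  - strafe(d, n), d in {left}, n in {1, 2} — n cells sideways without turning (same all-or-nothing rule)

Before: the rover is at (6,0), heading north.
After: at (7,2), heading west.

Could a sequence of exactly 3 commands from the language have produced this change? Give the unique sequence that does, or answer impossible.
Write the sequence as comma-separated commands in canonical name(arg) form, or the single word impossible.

move(2), turn(left), back(1)

key: cell and facing (now W) both changed — the 3 commands mix motion and turning
t0: at (6,0), heading north
step 1 (move(2)): at (6,2), heading north
step 2 (turn(left)): at (6,2), heading west
step 3 (back(1)): at (7,2), heading west
no other 3-command option fits: unique.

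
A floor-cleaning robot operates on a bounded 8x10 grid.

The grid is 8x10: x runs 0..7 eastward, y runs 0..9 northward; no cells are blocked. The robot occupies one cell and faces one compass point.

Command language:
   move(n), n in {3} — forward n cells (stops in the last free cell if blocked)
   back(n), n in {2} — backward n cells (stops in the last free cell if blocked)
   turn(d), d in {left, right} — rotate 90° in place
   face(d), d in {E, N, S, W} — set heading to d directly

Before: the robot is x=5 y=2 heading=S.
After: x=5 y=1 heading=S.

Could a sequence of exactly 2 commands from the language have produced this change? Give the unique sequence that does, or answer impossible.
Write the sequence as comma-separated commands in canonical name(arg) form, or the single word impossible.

key: order matters: swapping back(2) and move(3) lands elsewhere
t0: x=5 y=2 heading=S
step 1 (back(2)): x=5 y=4 heading=S
step 2 (move(3)): x=5 y=1 heading=S
uniquely the one of 64 2-step routes that fits.

back(2), move(3)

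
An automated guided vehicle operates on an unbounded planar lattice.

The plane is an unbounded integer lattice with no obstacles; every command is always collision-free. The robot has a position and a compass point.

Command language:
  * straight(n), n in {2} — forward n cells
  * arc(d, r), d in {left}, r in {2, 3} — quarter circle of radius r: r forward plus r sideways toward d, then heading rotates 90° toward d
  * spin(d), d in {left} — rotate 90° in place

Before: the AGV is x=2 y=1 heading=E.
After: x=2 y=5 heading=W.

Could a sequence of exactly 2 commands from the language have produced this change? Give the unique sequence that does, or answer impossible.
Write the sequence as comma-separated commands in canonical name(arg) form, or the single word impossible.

arc(left, 2), arc(left, 2)

key: position moved to (2,5) AND the heading swung to W — translation plus rotation needed
t0: x=2 y=1 heading=E
step 1 (arc(left, 2)): x=4 y=3 heading=N
step 2 (arc(left, 2)): x=2 y=5 heading=W
all 16 alternatives checked — unique.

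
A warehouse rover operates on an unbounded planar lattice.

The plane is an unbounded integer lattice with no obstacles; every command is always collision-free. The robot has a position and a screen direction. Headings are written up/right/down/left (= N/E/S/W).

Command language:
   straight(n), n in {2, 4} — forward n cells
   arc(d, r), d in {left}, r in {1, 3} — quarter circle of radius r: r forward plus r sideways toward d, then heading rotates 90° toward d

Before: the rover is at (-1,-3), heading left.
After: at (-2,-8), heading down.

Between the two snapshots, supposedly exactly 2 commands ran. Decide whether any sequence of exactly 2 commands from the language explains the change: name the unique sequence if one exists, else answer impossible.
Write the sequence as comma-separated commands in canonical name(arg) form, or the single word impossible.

arc(left, 1), straight(4)

key: cell and facing (now S) both changed — the 2 commands mix motion and turning
t0: at (-1,-3), heading left
t=1 arc(left, 1) ⇒ at (-2,-4), heading down
t=2 straight(4) ⇒ at (-2,-8), heading down
uniquely the one of 16 2-step routes that fits.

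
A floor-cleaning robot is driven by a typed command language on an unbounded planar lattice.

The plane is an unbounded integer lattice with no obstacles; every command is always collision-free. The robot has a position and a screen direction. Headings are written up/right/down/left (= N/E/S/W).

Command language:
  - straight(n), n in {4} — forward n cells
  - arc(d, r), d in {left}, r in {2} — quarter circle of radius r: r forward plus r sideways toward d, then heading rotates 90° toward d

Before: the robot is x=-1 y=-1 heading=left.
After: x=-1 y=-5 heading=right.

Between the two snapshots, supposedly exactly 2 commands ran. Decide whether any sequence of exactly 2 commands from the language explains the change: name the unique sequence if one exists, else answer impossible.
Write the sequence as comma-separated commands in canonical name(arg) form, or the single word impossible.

key: position moved to (-1,-5) AND the heading swung to E — translation plus rotation needed
t0: x=-1 y=-1 heading=left
t=1 arc(left, 2) ⇒ x=-3 y=-3 heading=down
t=2 arc(left, 2) ⇒ x=-1 y=-5 heading=right
uniquely the one of 4 2-step routes that fits.

arc(left, 2), arc(left, 2)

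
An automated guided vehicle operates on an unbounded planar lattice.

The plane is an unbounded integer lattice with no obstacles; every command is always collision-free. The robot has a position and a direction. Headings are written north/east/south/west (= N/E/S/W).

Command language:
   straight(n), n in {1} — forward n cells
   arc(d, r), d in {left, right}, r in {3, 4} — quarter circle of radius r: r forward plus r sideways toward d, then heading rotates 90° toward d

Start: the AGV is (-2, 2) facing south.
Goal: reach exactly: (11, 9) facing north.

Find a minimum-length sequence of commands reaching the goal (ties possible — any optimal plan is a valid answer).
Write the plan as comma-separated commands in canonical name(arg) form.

t0: (-2, 2) facing south
step 1 (arc(left, 3)): (1, -1) facing east
step 2 (arc(left, 4)): (5, 3) facing north
step 3 (arc(right, 3)): (8, 6) facing east
step 4 (arc(left, 3)): (11, 9) facing north
minimal: 4 command(s), checked below 4.

arc(left, 3), arc(left, 4), arc(right, 3), arc(left, 3)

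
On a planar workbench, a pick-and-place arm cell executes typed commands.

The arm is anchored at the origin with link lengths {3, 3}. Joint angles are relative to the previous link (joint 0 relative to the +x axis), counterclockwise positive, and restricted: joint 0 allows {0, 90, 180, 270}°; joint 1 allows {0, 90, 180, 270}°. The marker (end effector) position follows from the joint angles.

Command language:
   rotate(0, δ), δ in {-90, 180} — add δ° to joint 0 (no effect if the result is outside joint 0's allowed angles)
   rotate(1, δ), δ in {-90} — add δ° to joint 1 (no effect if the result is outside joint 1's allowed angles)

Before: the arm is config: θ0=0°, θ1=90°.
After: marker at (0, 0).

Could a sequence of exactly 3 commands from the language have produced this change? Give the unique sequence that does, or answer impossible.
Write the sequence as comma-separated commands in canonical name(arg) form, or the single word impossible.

initial: config: θ0=0°, θ1=90°
t=1 rotate(1, -90) ⇒ config: θ0=0°, θ1=0°
t=2 rotate(1, -90) ⇒ config: θ0=0°, θ1=270°
t=3 rotate(1, -90) ⇒ config: θ0=0°, θ1=180°
all 27 alternatives checked — unique.

rotate(1, -90), rotate(1, -90), rotate(1, -90)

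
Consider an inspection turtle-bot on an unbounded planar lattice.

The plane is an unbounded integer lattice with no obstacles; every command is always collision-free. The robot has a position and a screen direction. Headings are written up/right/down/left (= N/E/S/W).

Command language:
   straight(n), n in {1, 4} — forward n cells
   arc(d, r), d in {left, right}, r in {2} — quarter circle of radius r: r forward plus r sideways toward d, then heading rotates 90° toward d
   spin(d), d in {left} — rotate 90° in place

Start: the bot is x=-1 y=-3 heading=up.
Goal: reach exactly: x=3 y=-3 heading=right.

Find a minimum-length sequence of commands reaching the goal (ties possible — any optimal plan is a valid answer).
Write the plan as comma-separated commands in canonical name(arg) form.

from: x=-1 y=-3 heading=up
[1] after arc(right, 2): x=1 y=-1 heading=right
[2] after arc(right, 2): x=3 y=-3 heading=down
[3] after spin(left): x=3 y=-3 heading=right
no 2-step plan works, so 3 is optimal.

arc(right, 2), arc(right, 2), spin(left)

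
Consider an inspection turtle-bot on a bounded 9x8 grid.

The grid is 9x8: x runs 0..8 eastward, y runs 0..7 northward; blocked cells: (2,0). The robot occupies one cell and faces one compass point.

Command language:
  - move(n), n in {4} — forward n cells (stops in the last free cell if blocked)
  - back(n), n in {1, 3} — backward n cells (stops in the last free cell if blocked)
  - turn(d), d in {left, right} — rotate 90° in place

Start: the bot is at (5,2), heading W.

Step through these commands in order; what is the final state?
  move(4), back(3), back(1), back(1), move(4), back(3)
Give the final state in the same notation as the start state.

at (5,2), heading W

from: at (5,2), heading W
t=1 move(4) ⇒ at (1,2), heading W
t=2 back(3) ⇒ at (4,2), heading W
t=3 back(1) ⇒ at (5,2), heading W
t=4 back(1) ⇒ at (6,2), heading W
t=5 move(4) ⇒ at (2,2), heading W
t=6 back(3) ⇒ at (5,2), heading W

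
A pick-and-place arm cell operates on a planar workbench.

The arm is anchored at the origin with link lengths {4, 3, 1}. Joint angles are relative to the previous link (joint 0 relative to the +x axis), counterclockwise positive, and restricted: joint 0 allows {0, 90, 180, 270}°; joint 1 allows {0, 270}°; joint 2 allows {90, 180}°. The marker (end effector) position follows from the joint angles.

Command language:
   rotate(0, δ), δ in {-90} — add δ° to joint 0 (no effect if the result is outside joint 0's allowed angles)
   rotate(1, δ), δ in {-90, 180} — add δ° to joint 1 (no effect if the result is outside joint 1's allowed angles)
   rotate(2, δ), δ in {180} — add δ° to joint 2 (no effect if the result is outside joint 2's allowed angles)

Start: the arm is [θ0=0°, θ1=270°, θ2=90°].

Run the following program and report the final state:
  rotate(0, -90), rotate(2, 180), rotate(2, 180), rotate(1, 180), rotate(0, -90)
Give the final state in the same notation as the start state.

[θ0=180°, θ1=270°, θ2=90°]

initial: [θ0=0°, θ1=270°, θ2=90°]
step 1 (rotate(0, -90)): [θ0=270°, θ1=270°, θ2=90°]
step 2 (rotate(2, 180)): [θ0=270°, θ1=270°, θ2=90°]
step 3 (rotate(2, 180)): [θ0=270°, θ1=270°, θ2=90°]
step 4 (rotate(1, 180)): [θ0=270°, θ1=270°, θ2=90°]
step 5 (rotate(0, -90)): [θ0=180°, θ1=270°, θ2=90°]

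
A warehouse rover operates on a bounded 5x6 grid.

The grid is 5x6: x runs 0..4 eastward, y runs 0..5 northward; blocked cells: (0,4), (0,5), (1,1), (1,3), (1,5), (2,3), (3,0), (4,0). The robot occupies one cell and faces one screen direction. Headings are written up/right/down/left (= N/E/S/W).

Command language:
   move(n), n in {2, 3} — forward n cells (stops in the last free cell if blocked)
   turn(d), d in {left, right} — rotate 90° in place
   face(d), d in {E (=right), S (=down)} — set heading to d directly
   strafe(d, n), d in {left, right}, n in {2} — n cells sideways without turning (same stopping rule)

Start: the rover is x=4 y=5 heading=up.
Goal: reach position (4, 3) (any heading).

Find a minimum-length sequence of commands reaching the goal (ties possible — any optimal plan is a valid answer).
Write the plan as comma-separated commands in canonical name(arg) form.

turn(left), strafe(left, 2)

t0: x=4 y=5 heading=up
step 1 (turn(left)): x=4 y=5 heading=left
step 2 (strafe(left, 2)): x=4 y=3 heading=left
minimal: 2 command(s), checked below 2.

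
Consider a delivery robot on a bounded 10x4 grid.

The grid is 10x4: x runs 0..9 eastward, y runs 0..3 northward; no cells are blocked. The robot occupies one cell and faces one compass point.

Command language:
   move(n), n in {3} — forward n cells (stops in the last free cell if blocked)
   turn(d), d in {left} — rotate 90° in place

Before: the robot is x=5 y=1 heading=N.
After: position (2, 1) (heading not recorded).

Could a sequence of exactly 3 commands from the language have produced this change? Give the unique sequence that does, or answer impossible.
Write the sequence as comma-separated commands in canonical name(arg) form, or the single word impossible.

turn(left), move(3), turn(left)

t0: x=5 y=1 heading=N
t=1 turn(left) ⇒ x=5 y=1 heading=W
t=2 move(3) ⇒ x=2 y=1 heading=W
t=3 turn(left) ⇒ x=2 y=1 heading=S
no other 3-command option fits: unique.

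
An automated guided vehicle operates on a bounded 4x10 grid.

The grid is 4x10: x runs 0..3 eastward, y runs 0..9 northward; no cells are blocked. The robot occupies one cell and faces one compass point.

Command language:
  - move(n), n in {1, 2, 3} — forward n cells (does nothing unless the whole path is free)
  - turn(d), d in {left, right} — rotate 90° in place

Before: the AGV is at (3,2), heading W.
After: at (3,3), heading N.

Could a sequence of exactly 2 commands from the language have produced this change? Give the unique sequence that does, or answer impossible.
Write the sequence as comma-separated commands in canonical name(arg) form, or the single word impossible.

key: cell and facing (now N) both changed — the 2 commands mix motion and turning
t0: at (3,2), heading W
1. turn(right) → at (3,2), heading N
2. move(1) → at (3,3), heading N
all 25 alternatives checked — unique.

turn(right), move(1)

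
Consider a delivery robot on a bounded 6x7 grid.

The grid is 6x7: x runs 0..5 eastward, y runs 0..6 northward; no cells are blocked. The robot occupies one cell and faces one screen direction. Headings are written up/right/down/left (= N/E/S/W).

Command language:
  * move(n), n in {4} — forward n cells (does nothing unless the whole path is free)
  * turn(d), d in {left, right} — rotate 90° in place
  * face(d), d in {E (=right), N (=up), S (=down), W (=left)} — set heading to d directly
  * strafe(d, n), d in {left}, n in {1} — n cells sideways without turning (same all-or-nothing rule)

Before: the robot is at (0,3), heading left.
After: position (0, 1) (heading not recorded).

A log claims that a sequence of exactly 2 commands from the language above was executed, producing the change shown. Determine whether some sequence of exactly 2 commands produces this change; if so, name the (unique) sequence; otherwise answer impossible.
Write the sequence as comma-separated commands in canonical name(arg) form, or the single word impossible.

begin: at (0,3), heading left
step 1 (strafe(left, 1)): at (0,2), heading left
step 2 (strafe(left, 1)): at (0,1), heading left
uniquely the one of 64 2-step routes that fits.

strafe(left, 1), strafe(left, 1)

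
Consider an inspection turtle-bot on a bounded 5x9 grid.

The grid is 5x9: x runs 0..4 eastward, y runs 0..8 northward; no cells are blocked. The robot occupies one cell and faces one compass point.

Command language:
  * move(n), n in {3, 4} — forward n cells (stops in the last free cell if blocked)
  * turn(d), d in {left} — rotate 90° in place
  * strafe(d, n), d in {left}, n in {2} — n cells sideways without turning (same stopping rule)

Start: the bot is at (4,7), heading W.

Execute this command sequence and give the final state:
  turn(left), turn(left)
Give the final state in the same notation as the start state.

at (4,7), heading E

begin: at (4,7), heading W
[1] after turn(left): at (4,7), heading S
[2] after turn(left): at (4,7), heading E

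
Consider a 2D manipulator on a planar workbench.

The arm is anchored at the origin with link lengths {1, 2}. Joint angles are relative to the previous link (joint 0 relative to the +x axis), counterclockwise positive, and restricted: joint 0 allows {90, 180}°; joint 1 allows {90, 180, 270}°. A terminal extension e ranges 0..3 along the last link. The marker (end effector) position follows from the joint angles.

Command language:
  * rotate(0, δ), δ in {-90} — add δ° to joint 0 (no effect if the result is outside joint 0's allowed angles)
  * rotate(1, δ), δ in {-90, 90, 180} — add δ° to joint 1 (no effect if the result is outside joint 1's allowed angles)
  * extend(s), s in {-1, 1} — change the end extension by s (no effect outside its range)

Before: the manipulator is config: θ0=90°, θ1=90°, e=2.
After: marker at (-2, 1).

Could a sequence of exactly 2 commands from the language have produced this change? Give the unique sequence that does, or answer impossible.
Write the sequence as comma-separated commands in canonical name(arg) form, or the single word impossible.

from: config: θ0=90°, θ1=90°, e=2
t=1 extend(-1) ⇒ config: θ0=90°, θ1=90°, e=1
t=2 extend(-1) ⇒ config: θ0=90°, θ1=90°, e=0
uniquely the one of 36 2-step routes that fits.

extend(-1), extend(-1)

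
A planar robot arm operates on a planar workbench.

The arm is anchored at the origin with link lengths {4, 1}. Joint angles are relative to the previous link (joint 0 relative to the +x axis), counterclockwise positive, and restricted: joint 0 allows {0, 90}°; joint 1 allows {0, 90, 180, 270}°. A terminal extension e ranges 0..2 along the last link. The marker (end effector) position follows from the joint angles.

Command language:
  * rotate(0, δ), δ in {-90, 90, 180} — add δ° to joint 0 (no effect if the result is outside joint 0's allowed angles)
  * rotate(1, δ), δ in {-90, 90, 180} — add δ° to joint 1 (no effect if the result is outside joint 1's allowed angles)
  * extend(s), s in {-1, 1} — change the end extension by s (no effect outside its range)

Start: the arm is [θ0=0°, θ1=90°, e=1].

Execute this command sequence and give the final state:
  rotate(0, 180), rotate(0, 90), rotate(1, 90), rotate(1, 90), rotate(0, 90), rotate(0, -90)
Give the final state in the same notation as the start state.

t0: [θ0=0°, θ1=90°, e=1]
step 1 (rotate(0, 180)): [θ0=0°, θ1=90°, e=1]
step 2 (rotate(0, 90)): [θ0=90°, θ1=90°, e=1]
step 3 (rotate(1, 90)): [θ0=90°, θ1=180°, e=1]
step 4 (rotate(1, 90)): [θ0=90°, θ1=270°, e=1]
step 5 (rotate(0, 90)): [θ0=90°, θ1=270°, e=1]
step 6 (rotate(0, -90)): [θ0=0°, θ1=270°, e=1]

[θ0=0°, θ1=270°, e=1]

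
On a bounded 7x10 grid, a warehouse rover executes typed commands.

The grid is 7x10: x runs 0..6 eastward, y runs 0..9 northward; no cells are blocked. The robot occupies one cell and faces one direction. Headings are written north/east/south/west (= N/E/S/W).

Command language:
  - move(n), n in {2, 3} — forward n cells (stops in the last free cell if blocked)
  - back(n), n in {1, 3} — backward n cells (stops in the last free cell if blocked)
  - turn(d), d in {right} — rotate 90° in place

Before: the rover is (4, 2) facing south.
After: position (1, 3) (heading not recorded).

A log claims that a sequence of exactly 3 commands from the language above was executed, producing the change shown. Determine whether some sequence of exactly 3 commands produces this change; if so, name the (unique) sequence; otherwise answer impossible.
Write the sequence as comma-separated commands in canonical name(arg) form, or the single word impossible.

back(1), turn(right), move(3)

key: order matters: swapping back(1) and move(3) lands elsewhere
initial: (4, 2) facing south
1. back(1) → (4, 3) facing south
2. turn(right) → (4, 3) facing west
3. move(3) → (1, 3) facing west
all 125 alternatives checked — unique.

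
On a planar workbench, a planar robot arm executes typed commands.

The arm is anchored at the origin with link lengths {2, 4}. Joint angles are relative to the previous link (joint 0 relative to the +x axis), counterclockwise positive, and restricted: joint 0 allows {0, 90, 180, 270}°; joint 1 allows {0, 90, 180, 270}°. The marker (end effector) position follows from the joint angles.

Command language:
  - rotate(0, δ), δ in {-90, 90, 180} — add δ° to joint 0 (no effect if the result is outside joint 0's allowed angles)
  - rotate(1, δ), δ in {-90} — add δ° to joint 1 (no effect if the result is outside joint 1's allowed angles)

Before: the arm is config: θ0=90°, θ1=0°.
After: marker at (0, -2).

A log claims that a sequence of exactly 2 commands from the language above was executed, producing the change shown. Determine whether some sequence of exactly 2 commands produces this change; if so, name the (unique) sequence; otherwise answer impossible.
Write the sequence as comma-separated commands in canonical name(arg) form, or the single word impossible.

t0: config: θ0=90°, θ1=0°
t=1 rotate(1, -90) ⇒ config: θ0=90°, θ1=270°
t=2 rotate(1, -90) ⇒ config: θ0=90°, θ1=180°
no other 2-command option fits: unique.

rotate(1, -90), rotate(1, -90)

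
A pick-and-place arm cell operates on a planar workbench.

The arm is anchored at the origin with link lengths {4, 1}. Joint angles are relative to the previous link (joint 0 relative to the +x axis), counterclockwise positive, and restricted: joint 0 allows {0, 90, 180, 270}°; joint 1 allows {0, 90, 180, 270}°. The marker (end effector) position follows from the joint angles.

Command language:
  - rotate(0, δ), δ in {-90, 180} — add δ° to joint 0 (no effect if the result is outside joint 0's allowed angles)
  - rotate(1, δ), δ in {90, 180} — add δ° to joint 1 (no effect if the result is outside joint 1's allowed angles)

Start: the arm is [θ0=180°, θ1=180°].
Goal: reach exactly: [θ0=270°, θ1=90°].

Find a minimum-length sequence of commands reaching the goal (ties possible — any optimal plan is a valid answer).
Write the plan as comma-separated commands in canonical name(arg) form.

initial: [θ0=180°, θ1=180°]
1. rotate(0, -90) → [θ0=90°, θ1=180°]
2. rotate(0, 180) → [θ0=270°, θ1=180°]
3. rotate(1, 90) → [θ0=270°, θ1=270°]
4. rotate(1, 180) → [θ0=270°, θ1=90°]
shorter routes all fall short; 4 is best.

rotate(0, -90), rotate(0, 180), rotate(1, 90), rotate(1, 180)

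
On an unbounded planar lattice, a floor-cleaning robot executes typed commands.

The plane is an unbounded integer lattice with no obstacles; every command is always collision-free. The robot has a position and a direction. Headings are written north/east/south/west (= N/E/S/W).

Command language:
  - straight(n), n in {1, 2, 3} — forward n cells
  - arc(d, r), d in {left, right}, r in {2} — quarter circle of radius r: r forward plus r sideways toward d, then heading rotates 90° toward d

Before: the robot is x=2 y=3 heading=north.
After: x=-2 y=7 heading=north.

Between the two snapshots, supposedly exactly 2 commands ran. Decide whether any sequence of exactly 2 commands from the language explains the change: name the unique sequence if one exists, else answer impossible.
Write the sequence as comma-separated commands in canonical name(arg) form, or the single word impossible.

key: heading stays N — rotations cancel among the 2 commands
begin: x=2 y=3 heading=north
t=1 arc(left, 2) ⇒ x=0 y=5 heading=west
t=2 arc(right, 2) ⇒ x=-2 y=7 heading=north
all 25 alternatives checked — unique.

arc(left, 2), arc(right, 2)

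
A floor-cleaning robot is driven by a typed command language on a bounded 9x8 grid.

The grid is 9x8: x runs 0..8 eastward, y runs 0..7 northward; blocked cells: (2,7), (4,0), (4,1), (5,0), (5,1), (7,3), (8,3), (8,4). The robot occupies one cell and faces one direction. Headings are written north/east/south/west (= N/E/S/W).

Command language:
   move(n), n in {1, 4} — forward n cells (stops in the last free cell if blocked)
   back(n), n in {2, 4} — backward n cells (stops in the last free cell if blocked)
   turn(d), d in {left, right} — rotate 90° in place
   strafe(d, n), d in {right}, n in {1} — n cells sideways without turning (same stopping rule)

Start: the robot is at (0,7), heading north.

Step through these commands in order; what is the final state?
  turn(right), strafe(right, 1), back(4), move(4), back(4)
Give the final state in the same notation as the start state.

at (0,6), heading east

initial: at (0,7), heading north
[1] after turn(right): at (0,7), heading east
[2] after strafe(right, 1): at (0,6), heading east
[3] after back(4): at (0,6), heading east
[4] after move(4): at (4,6), heading east
[5] after back(4): at (0,6), heading east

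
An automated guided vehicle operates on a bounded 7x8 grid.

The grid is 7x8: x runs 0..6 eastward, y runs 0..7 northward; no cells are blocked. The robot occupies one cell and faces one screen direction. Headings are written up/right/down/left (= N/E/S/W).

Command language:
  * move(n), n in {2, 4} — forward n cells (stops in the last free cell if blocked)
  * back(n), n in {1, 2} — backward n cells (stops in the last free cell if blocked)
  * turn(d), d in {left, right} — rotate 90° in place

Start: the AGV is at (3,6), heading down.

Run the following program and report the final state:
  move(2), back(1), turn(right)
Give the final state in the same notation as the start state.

at (3,5), heading left

start: at (3,6), heading down
t=1 move(2) ⇒ at (3,4), heading down
t=2 back(1) ⇒ at (3,5), heading down
t=3 turn(right) ⇒ at (3,5), heading left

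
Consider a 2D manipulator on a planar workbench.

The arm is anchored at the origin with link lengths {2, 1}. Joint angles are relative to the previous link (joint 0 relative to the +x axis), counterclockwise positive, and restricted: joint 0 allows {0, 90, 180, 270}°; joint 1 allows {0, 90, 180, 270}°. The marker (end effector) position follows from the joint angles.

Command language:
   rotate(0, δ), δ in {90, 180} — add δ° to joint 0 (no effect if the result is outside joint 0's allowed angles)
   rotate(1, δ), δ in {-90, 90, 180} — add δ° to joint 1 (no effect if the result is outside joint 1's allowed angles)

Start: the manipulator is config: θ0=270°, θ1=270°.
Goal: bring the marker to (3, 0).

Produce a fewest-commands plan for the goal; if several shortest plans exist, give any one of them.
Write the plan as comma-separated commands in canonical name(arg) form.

rotate(0, 90), rotate(1, 90)

begin: config: θ0=270°, θ1=270°
t=1 rotate(0, 90) ⇒ config: θ0=0°, θ1=270°
t=2 rotate(1, 90) ⇒ config: θ0=0°, θ1=0°
nothing shorter than 2 reaches the goal.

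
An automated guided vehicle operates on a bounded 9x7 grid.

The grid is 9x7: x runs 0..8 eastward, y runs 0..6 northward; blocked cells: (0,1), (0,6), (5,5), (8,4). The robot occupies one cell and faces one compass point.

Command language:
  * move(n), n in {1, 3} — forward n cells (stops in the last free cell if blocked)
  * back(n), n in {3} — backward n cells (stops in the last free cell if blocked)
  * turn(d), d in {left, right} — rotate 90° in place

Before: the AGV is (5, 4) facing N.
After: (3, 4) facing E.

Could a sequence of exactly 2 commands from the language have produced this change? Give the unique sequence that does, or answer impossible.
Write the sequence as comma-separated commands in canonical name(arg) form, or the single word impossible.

all 25 sequences checked — none match.

impossible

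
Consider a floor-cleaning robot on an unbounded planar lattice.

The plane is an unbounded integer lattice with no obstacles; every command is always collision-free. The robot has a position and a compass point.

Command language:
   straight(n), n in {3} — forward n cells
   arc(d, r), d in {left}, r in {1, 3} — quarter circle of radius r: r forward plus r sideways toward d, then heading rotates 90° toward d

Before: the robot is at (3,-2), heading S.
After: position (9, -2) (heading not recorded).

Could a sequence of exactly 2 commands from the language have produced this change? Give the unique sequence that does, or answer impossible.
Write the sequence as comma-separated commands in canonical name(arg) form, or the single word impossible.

arc(left, 3), arc(left, 3)

t0: at (3,-2), heading S
1. arc(left, 3) → at (6,-5), heading E
2. arc(left, 3) → at (9,-2), heading N
uniquely the one of 9 2-step routes that fits.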